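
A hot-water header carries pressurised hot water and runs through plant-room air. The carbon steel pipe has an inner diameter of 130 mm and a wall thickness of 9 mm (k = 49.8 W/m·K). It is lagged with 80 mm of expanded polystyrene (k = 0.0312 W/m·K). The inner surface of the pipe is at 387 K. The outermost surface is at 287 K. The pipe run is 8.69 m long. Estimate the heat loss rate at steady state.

For a radial system each layer contributes R = ln(r_out/r_in)/(2πkL); films add R = 1/(hA).
R_carbon steel pipe wall = ln(74/65)/(2π×49.8×8.69) = 4.769×10^-5 K/W
R_expanded polystyrene = ln(154/74)/(2π×0.0312×8.69) = 0.4302 K/W
R_total = 0.4303 K/W
Q = ΔT/R_total = 100/0.4303

Q ≈ 232 W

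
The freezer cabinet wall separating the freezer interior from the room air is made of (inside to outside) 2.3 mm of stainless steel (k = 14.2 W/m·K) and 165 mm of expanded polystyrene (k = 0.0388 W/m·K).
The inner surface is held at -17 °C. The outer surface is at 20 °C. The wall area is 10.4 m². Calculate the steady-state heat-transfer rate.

Series thermal resistances:
R_stainless steel = L/(kA) = 0.0023/(14.2×10.4) = 1.557×10^-5 K/W
R_expanded polystyrene = L/(kA) = 0.165/(0.0388×10.4) = 0.4089 K/W
R_total = 0.4089 K/W
Q = ΔT / R_total = 37 / 0.4089

Q ≈ 90.5 W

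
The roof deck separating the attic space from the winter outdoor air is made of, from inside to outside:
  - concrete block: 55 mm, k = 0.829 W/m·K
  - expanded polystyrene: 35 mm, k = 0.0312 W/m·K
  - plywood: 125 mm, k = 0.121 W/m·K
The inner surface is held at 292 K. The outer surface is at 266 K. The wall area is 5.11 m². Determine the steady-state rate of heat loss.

Series thermal resistances:
R_concrete block = L/(kA) = 0.055/(0.829×5.11) = 0.01298 K/W
R_expanded polystyrene = L/(kA) = 0.035/(0.0312×5.11) = 0.2195 K/W
R_plywood = L/(kA) = 0.125/(0.121×5.11) = 0.2022 K/W
R_total = 0.4347 K/W
Q = ΔT / R_total = 26 / 0.4347

Q ≈ 59.8 W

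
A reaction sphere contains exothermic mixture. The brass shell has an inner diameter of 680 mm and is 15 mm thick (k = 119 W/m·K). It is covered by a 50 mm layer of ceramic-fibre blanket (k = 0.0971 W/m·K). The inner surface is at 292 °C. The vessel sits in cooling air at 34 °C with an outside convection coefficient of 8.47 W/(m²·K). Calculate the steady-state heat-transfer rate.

Q ≈ 754 W

Spherical conduction: R = (1/r_in − 1/r_out)/(4πk) per layer; series-sum.
R_brass shell = (1/0.34 − 1/0.355)/(4π×119) = 8.311×10^-5 K/W
R_ceramic-fibre blanket = (1/0.355 − 1/0.405)/(4π×0.0971) = 0.285 K/W
R_outer film = 1/(h·4πr_o²) = 1/(8.47×4π×0.405²) = 0.05728 K/W
R_total = 0.3424 K/W
Q = ΔT/R_total = 258/0.3424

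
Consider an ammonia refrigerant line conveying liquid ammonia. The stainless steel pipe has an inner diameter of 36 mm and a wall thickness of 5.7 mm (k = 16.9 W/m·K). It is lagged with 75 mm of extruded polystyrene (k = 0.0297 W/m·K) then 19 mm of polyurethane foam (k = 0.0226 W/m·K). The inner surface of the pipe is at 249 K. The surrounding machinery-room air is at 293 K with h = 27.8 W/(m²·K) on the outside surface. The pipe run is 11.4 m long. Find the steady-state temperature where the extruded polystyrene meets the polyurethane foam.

Treating each annulus and film as a series resistance:
R_stainless steel pipe wall = ln(23.7/18)/(2π×16.9×11.4) = 2.273×10^-4 K/W
R_extruded polystyrene = ln(98.7/23.7)/(2π×0.0297×11.4) = 0.6706 K/W
R_polyurethane foam = ln(117.7/98.7)/(2π×0.0226×11.4) = 0.1088 K/W
R_outer film = 1/(h_o·2πr_oL) = 1/(27.8×2π×0.1177×11.4) = 0.004267 K/W
R_total = 0.7839 K/W
Q = ΔT/R_total = 44/0.7839
Q = 56.1 W
T_interface = T_inner + Q·ΣR(inner→interface) = 249 + 56.1×0.6708

T ≈ 287 K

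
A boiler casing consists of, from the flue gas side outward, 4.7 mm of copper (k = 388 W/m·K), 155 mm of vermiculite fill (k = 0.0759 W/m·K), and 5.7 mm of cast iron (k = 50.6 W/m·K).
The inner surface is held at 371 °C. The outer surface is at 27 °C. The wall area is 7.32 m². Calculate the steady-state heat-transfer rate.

Q ≈ 1230 W

Model the wall as resistances in series:
R_copper = L/(kA) = 0.0047/(388×7.32) = 1.655×10^-6 K/W
R_vermiculite fill = L/(kA) = 0.155/(0.0759×7.32) = 0.279 K/W
R_cast iron = L/(kA) = 0.0057/(50.6×7.32) = 1.539×10^-5 K/W
R_total = 0.279 K/W
Q = ΔT / R_total = 344 / 0.279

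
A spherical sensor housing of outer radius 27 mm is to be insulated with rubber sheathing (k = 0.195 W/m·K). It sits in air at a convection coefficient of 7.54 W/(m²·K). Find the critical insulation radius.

For a sphere r_cr = 2k/h = 2×0.195/7.54
r_cr = 51.7 mm; since the bare radius (27 mm) is below r_cr, adding a thin layer of insulation will *increase* heat loss.

r_cr ≈ 51.7 mm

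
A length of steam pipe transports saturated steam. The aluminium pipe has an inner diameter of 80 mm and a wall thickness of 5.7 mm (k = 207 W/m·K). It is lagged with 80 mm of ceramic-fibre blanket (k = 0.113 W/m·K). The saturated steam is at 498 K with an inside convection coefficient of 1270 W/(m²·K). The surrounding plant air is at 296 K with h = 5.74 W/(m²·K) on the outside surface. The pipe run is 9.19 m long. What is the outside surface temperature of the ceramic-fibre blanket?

T ≈ 323 K

For a radial system each layer contributes R = ln(r_out/r_in)/(2πkL); films add R = 1/(hA).
R_inner film = 1/(h_i·2πr₁L) = 1/(1270×2π×0.04×9.19) = 3.409×10^-4 K/W
R_aluminium pipe wall = ln(45.7/40)/(2π×207×9.19) = 1.115×10^-5 K/W
R_ceramic-fibre blanket = ln(125.7/45.7)/(2π×0.113×9.19) = 0.1551 K/W
R_outer film = 1/(h_o·2πr_oL) = 1/(5.74×2π×0.1257×9.19) = 0.024 K/W
R_total = 0.1794 K/W
Q = ΔT/R_total = 202/0.1794
Q = 1130 W
T_interface = T_inner − Q·ΣR(inner→interface) = 498 − 1130×0.1554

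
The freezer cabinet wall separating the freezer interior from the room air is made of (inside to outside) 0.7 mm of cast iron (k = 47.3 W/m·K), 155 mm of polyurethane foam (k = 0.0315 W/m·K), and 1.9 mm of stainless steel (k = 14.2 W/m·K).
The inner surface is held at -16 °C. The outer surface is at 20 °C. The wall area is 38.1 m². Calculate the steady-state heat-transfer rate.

Q ≈ 279 W

Model the wall as resistances in series:
R_cast iron = L/(kA) = 0.0007/(47.3×38.1) = 3.884×10^-7 K/W
R_polyurethane foam = L/(kA) = 0.155/(0.0315×38.1) = 0.1292 K/W
R_stainless steel = L/(kA) = 0.0019/(14.2×38.1) = 3.512×10^-6 K/W
R_total = 0.1292 K/W
Q = ΔT / R_total = 36 / 0.1292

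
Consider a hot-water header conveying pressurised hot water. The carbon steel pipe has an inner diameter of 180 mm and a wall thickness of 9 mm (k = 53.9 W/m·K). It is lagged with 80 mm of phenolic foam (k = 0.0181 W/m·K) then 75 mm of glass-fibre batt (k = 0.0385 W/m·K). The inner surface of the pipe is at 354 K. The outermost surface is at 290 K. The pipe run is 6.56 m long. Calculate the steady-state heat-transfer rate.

For a radial system each layer contributes R = ln(r_out/r_in)/(2πkL); films add R = 1/(hA).
R_carbon steel pipe wall = ln(99/90)/(2π×53.9×6.56) = 4.29×10^-5 K/W
R_phenolic foam = ln(179/99)/(2π×0.0181×6.56) = 0.7939 K/W
R_glass-fibre batt = ln(254/179)/(2π×0.0385×6.56) = 0.2205 K/W
R_total = 1.014 K/W
Q = ΔT/R_total = 64/1.014

Q ≈ 63.1 W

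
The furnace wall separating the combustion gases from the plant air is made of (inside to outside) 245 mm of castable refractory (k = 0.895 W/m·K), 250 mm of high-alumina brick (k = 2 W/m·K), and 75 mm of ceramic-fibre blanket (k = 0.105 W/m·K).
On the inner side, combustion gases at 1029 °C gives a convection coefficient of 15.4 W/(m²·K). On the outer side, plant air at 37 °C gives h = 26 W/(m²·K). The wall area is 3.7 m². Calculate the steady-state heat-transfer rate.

Series thermal resistances:
R_inner film = 1/(h_i·A) = 1/(15.4×3.7) = 0.01755 K/W
R_castable refractory = L/(kA) = 0.245/(0.895×3.7) = 0.07398 K/W
R_high-alumina brick = L/(kA) = 0.25/(2×3.7) = 0.03378 K/W
R_ceramic-fibre blanket = L/(kA) = 0.075/(0.105×3.7) = 0.1931 K/W
R_outer film = 1/(h_o·A) = 1/(26×3.7) = 0.0104 K/W
R_total = 0.3288 K/W
Q = ΔT / R_total = 992 / 0.3288

Q ≈ 3020 W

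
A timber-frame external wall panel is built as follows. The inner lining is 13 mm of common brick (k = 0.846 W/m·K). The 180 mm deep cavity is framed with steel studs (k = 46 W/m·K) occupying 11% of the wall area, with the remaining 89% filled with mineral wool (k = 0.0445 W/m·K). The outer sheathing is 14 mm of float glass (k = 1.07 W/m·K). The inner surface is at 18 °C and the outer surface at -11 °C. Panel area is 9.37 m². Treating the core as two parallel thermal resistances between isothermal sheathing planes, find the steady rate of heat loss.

Sheathing layers in series; stud and cavity paths in parallel between them.
R_inner = 0.013/(0.846×9.37) = 0.00164 K/W
R_stud  = 0.18/(46×0.11×9.37) = 0.003796 K/W
R_cav   = 0.18/(0.0445×0.89×9.37) = 0.485 K/W
1/R_core = 1/R_stud + 1/R_cav → R_core = 0.003767 K/W
R_outer = 0.014/(1.07×9.37) = 0.001396 K/W
R_total = 0.006803 K/W
Q = ΔT/R_total = 29/0.006803

Q ≈ 4260 W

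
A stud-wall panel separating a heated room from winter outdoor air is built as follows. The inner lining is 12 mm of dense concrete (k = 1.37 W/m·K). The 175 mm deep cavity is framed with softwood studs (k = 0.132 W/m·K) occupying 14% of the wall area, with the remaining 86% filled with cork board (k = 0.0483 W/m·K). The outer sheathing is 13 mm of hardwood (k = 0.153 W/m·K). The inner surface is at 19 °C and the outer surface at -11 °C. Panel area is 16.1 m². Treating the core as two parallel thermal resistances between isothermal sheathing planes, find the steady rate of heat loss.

Q ≈ 160 W

Sheathing layers in series; stud and cavity paths in parallel between them.
R_inner = 0.012/(1.37×16.1) = 5.44×10^-4 K/W
R_stud  = 0.175/(0.132×0.14×16.1) = 0.5882 K/W
R_cav   = 0.175/(0.0483×0.86×16.1) = 0.2617 K/W
1/R_core = 1/R_stud + 1/R_cav → R_core = 0.1811 K/W
R_outer = 0.013/(0.153×16.1) = 0.005277 K/W
R_total = 0.1869 K/W
Q = ΔT/R_total = 30/0.1869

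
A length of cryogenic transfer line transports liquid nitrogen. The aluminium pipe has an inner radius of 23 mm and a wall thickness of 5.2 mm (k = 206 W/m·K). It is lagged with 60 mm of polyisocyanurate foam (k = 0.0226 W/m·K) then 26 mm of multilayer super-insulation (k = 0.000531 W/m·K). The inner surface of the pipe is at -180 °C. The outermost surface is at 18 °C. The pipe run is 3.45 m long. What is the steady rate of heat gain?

Q ≈ 7.99 W

Radial resistances (cylindrical: R_cond = ln(r_o/r_i)/(2πkL), R_conv = 1/(h·2πrL)):
R_aluminium pipe wall = ln(28.2/23)/(2π×206×3.45) = 4.565×10^-5 K/W
R_polyisocyanurate foam = ln(88.2/28.2)/(2π×0.0226×3.45) = 2.328 K/W
R_multilayer super-insulation = ln(114.2/88.2)/(2π×0.000531×3.45) = 22.44 K/W
R_total = 24.77 K/W
Q = ΔT/R_total = 198/24.77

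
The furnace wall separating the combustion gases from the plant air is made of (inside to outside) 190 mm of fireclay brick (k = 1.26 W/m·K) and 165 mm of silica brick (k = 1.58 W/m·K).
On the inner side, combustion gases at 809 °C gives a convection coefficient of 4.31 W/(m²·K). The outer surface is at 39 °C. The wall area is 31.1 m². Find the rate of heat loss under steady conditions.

Q ≈ 49100 W

Model the wall as resistances in series:
R_inner film = 1/(h_i·A) = 1/(4.31×31.1) = 0.00746 K/W
R_fireclay brick = L/(kA) = 0.19/(1.26×31.1) = 0.004849 K/W
R_silica brick = L/(kA) = 0.165/(1.58×31.1) = 0.003358 K/W
R_total = 0.01567 K/W
Q = ΔT / R_total = 770 / 0.01567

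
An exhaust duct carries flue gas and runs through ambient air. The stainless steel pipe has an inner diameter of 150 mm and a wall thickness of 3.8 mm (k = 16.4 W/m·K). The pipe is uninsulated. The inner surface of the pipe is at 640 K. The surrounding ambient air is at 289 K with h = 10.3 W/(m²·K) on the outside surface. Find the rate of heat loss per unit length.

q′ ≈ 1790 W/m

Per-layer cylindrical resistances, series-summed:
R_stainless steel pipe wall = ln(78.8/75)/(2π×16.4×1) = 4.796×10^-4 K/W
R_outer film = 1/(h_o·2πr_oL) = 1/(10.3×2π×0.0788×1) = 0.1961 K/W
R_total = 0.1966 K/W
Q = ΔT/R_total = 351/0.1966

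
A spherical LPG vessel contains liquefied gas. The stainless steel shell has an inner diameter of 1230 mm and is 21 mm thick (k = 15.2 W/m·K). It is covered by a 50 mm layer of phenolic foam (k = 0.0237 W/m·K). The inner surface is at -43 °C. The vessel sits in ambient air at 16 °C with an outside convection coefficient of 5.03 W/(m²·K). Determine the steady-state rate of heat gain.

Radial (spherical) resistances in series:
R_stainless steel shell = (1/0.615 − 1/0.636)/(4π×15.2) = 2.811×10^-4 K/W
R_phenolic foam = (1/0.636 − 1/0.686)/(4π×0.0237) = 0.3848 K/W
R_outer film = 1/(h·4πr_o²) = 1/(5.03×4π×0.686²) = 0.03362 K/W
R_total = 0.4187 K/W
Q = ΔT/R_total = 59/0.4187

Q ≈ 141 W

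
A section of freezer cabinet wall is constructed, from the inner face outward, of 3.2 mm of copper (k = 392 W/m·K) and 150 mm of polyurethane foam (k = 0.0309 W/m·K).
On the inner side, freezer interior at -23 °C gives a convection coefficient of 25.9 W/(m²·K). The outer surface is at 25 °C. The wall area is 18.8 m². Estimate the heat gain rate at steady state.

Series thermal resistances:
R_inner film = 1/(h_i·A) = 1/(25.9×18.8) = 0.002054 K/W
R_copper = L/(kA) = 0.0032/(392×18.8) = 4.342×10^-7 K/W
R_polyurethane foam = L/(kA) = 0.15/(0.0309×18.8) = 0.2582 K/W
R_total = 0.2603 K/W
Q = ΔT / R_total = 48 / 0.2603

Q ≈ 184 W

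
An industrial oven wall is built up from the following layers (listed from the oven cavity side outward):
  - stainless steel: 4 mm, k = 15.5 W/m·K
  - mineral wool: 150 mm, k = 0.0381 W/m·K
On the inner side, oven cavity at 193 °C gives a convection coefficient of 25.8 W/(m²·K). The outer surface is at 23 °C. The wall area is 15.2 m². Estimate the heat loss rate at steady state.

Using the resistance-network approach (series):
R_inner film = 1/(h_i·A) = 1/(25.8×15.2) = 0.00255 K/W
R_stainless steel = L/(kA) = 0.004/(15.5×15.2) = 1.698×10^-5 K/W
R_mineral wool = L/(kA) = 0.15/(0.0381×15.2) = 0.259 K/W
R_total = 0.2616 K/W
Q = ΔT / R_total = 170 / 0.2616

Q ≈ 650 W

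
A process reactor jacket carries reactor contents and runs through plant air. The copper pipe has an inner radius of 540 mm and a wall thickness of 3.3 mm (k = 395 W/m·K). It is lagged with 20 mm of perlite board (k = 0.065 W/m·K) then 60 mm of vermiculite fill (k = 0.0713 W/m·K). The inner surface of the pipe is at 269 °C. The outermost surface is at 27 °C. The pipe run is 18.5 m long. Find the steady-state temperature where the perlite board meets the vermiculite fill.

Cylindrical conduction, so R = ln(r₂/r₁)/(2πkL) per layer, in series:
R_copper pipe wall = ln(543.3/540)/(2π×395×18.5) = 1.327×10^-7 K/W
R_perlite board = ln(563.3/543.3)/(2π×0.065×18.5) = 0.004785 K/W
R_vermiculite fill = ln(623.3/563.3)/(2π×0.0713×18.5) = 0.01221 K/W
R_total = 0.017 K/W
Q = ΔT/R_total = 242/0.017
Q = 14200 W
T_interface = T_inner − Q·ΣR(inner→interface) = 269 − 14200×0.004785

T ≈ 201 °C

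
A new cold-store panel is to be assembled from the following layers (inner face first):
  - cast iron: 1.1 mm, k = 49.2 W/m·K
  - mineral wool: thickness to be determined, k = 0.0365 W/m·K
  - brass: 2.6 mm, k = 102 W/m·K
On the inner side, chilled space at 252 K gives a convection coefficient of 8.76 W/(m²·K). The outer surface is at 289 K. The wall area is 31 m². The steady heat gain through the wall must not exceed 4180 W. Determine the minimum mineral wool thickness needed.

Thermal resistances in series:
R_inner film = 1/(h_i·A) = 1/(8.76×31) = 0.003682 K/W
R_cast iron = L/(kA) = 0.0011/(49.2×31) = 7.212×10^-7 K/W
R_brass = L/(kA) = 0.0026/(102×31) = 8.223×10^-7 K/W
Sum of the known resistances R_other = 0.003684 K/W
Required total resistance R_tot = ΔT/Q_allow = 37/4180 = 0.008852 K/W
R_mineral wool = R_tot − R_other = 0.005168 K/W
L = R·k·A = 0.005168×0.0365×31

L ≈ 5.85 mm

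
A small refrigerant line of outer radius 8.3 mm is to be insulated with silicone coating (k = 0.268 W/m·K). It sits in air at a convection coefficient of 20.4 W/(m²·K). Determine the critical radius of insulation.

r_cr ≈ 13.1 mm

For a cylinder r_cr = k/h = 0.268/20.4
r_cr = 13.1 mm; since the bare radius (8.3 mm) is below r_cr, adding a thin layer of insulation will *increase* heat loss.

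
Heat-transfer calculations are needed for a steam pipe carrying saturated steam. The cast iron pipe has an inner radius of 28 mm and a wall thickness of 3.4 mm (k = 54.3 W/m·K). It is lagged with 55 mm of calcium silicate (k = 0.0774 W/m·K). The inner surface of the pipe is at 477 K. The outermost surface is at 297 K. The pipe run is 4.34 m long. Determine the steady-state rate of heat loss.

Q ≈ 375 W

Cylindrical conduction, so R = ln(r₂/r₁)/(2πkL) per layer, in series:
R_cast iron pipe wall = ln(31.4/28)/(2π×54.3×4.34) = 7.74×10^-5 K/W
R_calcium silicate = ln(86.4/31.4)/(2π×0.0774×4.34) = 0.4796 K/W
R_total = 0.4796 K/W
Q = ΔT/R_total = 180/0.4796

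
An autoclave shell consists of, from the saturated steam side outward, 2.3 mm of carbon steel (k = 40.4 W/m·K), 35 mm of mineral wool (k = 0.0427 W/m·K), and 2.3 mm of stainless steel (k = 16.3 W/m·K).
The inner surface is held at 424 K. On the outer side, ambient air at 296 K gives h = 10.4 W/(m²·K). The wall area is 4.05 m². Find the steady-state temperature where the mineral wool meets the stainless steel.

T ≈ 309 K

Using the resistance-network approach (series):
R_carbon steel = L/(kA) = 0.0023/(40.4×4.05) = 1.406×10^-5 K/W
R_mineral wool = L/(kA) = 0.035/(0.0427×4.05) = 0.2024 K/W
R_stainless steel = L/(kA) = 0.0023/(16.3×4.05) = 3.484×10^-5 K/W
R_outer film = 1/(h_o·A) = 1/(10.4×4.05) = 0.02374 K/W
R_total = 0.2262 K/W;  Q = ΔT/R_total = 128/0.2262 = 565.9 W
T_interface = T_inner − Q·ΣR(inner→interface) = 424 − 566×0.2024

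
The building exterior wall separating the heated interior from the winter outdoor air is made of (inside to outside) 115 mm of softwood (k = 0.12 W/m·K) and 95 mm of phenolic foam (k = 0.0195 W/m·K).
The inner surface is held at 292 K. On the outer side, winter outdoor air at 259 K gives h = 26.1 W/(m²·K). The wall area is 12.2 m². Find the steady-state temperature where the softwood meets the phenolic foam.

Model the wall as resistances in series:
R_softwood = L/(kA) = 0.115/(0.12×12.2) = 0.07855 K/W
R_phenolic foam = L/(kA) = 0.095/(0.0195×12.2) = 0.3993 K/W
R_outer film = 1/(h_o·A) = 1/(26.1×12.2) = 0.003141 K/W
R_total = 0.481 K/W;  Q = ΔT/R_total = 33/0.481 = 68.6 W
T_interface = T_inner − Q·ΣR(inner→interface) = 292 − 68.6×0.07855

T ≈ 287 K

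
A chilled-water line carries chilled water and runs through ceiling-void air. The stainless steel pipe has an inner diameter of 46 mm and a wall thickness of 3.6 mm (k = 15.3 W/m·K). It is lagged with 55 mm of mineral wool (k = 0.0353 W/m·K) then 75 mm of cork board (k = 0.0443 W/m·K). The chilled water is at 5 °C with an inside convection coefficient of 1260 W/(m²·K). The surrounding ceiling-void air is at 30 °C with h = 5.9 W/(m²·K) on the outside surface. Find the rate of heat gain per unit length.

Per-layer cylindrical resistances, series-summed:
R_inner film = 1/(h_i·2πr₁L) = 1/(1260×2π×0.023×1) = 0.005492 K/W
R_stainless steel pipe wall = ln(26.6/23)/(2π×15.3×1) = 0.001513 K/W
R_mineral wool = ln(81.6/26.6)/(2π×0.0353×1) = 5.054 K/W
R_cork board = ln(156.6/81.6)/(2π×0.0443×1) = 2.342 K/W
R_outer film = 1/(h_o·2πr_oL) = 1/(5.9×2π×0.1566×1) = 0.1723 K/W
R_total = 7.575 K/W
Q = ΔT/R_total = 25/7.575

q′ ≈ 3.3 W/m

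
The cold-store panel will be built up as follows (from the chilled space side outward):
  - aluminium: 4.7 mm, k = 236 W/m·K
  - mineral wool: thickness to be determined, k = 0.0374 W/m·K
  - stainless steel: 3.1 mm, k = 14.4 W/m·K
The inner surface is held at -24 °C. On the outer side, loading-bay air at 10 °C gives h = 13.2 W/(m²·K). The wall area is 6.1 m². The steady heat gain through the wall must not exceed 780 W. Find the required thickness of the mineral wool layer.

Using the resistance-network approach (series):
R_aluminium = L/(kA) = 0.0047/(236×6.1) = 3.265×10^-6 K/W
R_stainless steel = L/(kA) = 0.0031/(14.4×6.1) = 3.529×10^-5 K/W
R_outer film = 1/(h_o·A) = 1/(13.2×6.1) = 0.01242 K/W
Sum of the known resistances R_other = 0.01246 K/W
Required total resistance R_tot = ΔT/Q_allow = 34/780 = 0.04359 K/W
R_mineral wool = R_tot − R_other = 0.03113 K/W
L = R·k·A = 0.03113×0.0374×6.1

L ≈ 7.1 mm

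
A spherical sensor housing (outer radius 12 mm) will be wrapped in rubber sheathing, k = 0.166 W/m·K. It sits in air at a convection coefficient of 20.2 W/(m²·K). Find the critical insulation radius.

For a sphere r_cr = 2k/h = 2×0.166/20.2
r_cr = 16.4 mm; since the bare radius (12 mm) is below r_cr, adding a thin layer of insulation will *increase* heat loss.

r_cr ≈ 16.4 mm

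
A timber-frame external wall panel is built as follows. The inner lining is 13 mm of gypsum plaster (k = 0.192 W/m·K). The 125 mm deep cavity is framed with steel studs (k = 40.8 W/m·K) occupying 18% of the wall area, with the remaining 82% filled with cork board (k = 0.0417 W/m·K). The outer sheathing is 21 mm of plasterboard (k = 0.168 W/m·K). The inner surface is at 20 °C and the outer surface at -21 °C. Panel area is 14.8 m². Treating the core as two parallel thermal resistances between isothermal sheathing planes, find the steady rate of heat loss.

Sheathing layers in series; stud and cavity paths in parallel between them.
R_inner = 0.013/(0.192×14.8) = 0.004575 K/W
R_stud  = 0.125/(40.8×0.18×14.8) = 0.00115 K/W
R_cav   = 0.125/(0.0417×0.82×14.8) = 0.247 K/W
1/R_core = 1/R_stud + 1/R_cav → R_core = 0.001145 K/W
R_outer = 0.021/(0.168×14.8) = 0.008446 K/W
R_total = 0.01417 K/W
Q = ΔT/R_total = 41/0.01417

Q ≈ 2890 W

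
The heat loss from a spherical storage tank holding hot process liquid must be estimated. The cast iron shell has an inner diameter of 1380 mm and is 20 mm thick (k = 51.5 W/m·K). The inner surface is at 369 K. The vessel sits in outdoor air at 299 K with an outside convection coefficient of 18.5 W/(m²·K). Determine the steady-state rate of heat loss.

Q ≈ 8140 W

For a spherical shell R = (1/r₁ − 1/r₂)/(4πk); film R = 1/(h·4πr²). In series:
R_cast iron shell = (1/0.69 − 1/0.71)/(4π×51.5) = 6.308×10^-5 K/W
R_outer film = 1/(h·4πr_o²) = 1/(18.5×4π×0.71²) = 0.008533 K/W
R_total = 0.008596 K/W
Q = ΔT/R_total = 70/0.008596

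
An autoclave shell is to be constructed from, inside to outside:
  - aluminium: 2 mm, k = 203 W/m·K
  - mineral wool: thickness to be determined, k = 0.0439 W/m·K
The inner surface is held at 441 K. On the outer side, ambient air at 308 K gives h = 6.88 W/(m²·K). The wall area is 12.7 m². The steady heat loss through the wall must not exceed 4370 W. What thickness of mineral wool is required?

Treating each layer as a thermal resistance in series:
R_aluminium = L/(kA) = 0.002/(203×12.7) = 7.758×10^-7 K/W
R_outer film = 1/(h_o·A) = 1/(6.88×12.7) = 0.01144 K/W
Sum of the known resistances R_other = 0.01145 K/W
Required total resistance R_tot = ΔT/Q_allow = 133/4370 = 0.03043 K/W
R_mineral wool = R_tot − R_other = 0.01899 K/W
L = R·k·A = 0.01899×0.0439×12.7

L ≈ 10.6 mm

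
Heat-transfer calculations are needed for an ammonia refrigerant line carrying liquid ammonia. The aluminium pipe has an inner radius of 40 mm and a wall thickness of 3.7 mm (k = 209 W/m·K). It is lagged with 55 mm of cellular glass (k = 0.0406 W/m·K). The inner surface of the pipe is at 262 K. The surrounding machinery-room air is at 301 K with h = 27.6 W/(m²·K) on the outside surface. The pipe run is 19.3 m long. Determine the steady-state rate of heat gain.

Per-layer cylindrical resistances, series-summed:
R_aluminium pipe wall = ln(43.7/40)/(2π×209×19.3) = 3.491×10^-6 K/W
R_cellular glass = ln(98.7/43.7)/(2π×0.0406×19.3) = 0.1655 K/W
R_outer film = 1/(h_o·2πr_oL) = 1/(27.6×2π×0.0987×19.3) = 0.003027 K/W
R_total = 0.1685 K/W
Q = ΔT/R_total = 39/0.1685

Q ≈ 231 W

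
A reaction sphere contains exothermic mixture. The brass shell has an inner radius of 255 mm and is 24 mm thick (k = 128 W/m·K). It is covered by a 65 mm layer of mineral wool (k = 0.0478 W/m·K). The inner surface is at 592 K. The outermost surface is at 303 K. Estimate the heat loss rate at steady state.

Radial (spherical) resistances in series:
R_brass shell = (1/0.255 − 1/0.279)/(4π×128) = 2.097×10^-4 K/W
R_mineral wool = (1/0.279 − 1/0.344)/(4π×0.0478) = 1.127 K/W
R_total = 1.128 K/W
Q = ΔT/R_total = 289/1.128

Q ≈ 256 W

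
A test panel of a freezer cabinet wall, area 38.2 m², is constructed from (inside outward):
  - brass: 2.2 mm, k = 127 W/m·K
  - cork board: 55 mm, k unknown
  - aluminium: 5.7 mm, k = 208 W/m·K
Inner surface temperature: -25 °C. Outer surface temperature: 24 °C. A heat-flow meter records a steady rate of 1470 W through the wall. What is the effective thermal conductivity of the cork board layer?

Using the resistance-network approach (series):
R_brass = L/(kA) = 0.0022/(127×38.2) = 4.535×10^-7 K/W
R_aluminium = L/(kA) = 0.0057/(208×38.2) = 7.174×10^-7 K/W
Sum of known resistances R_other = 1.171×10^-6 K/W
Total R = ΔT/Q = 49/1470 = 0.03333 K/W
R_cork board = R_total − R_other = 0.03333 K/W
k = L/(R·A) = 0.055/(0.03333×38.2)

k ≈ 0.0432 W/(m·K)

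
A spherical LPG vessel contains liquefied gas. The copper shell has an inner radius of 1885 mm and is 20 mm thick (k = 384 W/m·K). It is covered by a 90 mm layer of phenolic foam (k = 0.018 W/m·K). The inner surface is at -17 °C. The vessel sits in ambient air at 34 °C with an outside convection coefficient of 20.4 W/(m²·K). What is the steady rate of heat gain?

Spherical conduction: R = (1/r_in − 1/r_out)/(4πk) per layer; series-sum.
R_copper shell = (1/1.885 − 1/1.905)/(4π×384) = 1.154×10^-6 K/W
R_phenolic foam = (1/1.905 − 1/1.995)/(4π×0.018) = 0.1047 K/W
R_outer film = 1/(h·4πr_o²) = 1/(20.4×4π×1.995²) = 9.801×10^-4 K/W
R_total = 0.1057 K/W
Q = ΔT/R_total = 51/0.1057

Q ≈ 483 W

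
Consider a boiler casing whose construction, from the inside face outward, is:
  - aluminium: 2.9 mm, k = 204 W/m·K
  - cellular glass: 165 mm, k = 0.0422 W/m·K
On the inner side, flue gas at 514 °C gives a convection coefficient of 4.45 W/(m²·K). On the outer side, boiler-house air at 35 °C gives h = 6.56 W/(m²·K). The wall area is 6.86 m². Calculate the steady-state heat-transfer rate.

Q ≈ 766 W

Using the resistance-network approach (series):
R_inner film = 1/(h_i·A) = 1/(4.45×6.86) = 0.03276 K/W
R_aluminium = L/(kA) = 0.0029/(204×6.86) = 2.072×10^-6 K/W
R_cellular glass = L/(kA) = 0.165/(0.0422×6.86) = 0.57 K/W
R_outer film = 1/(h_o·A) = 1/(6.56×6.86) = 0.02222 K/W
R_total = 0.6249 K/W
Q = ΔT / R_total = 479 / 0.6249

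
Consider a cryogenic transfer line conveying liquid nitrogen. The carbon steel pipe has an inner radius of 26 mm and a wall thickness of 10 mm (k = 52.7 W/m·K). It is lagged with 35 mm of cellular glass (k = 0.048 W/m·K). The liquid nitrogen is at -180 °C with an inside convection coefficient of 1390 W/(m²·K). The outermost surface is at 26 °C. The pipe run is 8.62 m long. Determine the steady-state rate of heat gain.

Q ≈ 787 W

Per-layer cylindrical resistances, series-summed:
R_inner film = 1/(h_i·2πr₁L) = 1/(1390×2π×0.026×8.62) = 5.109×10^-4 K/W
R_carbon steel pipe wall = ln(36/26)/(2π×52.7×8.62) = 1.14×10^-4 K/W
R_cellular glass = ln(71/36)/(2π×0.048×8.62) = 0.2612 K/W
R_total = 0.2619 K/W
Q = ΔT/R_total = 206/0.2619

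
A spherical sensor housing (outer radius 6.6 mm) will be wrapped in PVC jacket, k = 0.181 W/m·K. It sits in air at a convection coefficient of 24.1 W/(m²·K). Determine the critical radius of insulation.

For a sphere r_cr = 2k/h = 2×0.181/24.1
r_cr = 15 mm; since the bare radius (6.6 mm) is below r_cr, adding a thin layer of insulation will *increase* heat loss.

r_cr ≈ 15 mm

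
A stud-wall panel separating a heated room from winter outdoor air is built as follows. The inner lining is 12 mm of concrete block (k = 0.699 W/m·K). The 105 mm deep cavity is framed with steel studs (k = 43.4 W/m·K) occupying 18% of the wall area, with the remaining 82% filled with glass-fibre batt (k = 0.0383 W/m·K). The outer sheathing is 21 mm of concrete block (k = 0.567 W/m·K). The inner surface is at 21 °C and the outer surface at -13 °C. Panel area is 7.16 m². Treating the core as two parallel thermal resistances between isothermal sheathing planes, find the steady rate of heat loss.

Sheathing layers in series; stud and cavity paths in parallel between them.
R_inner = 0.012/(0.699×7.16) = 0.002398 K/W
R_stud  = 0.105/(43.4×0.18×7.16) = 0.001877 K/W
R_cav   = 0.105/(0.0383×0.82×7.16) = 0.4669 K/W
1/R_core = 1/R_stud + 1/R_cav → R_core = 0.00187 K/W
R_outer = 0.021/(0.567×7.16) = 0.005173 K/W
R_total = 0.00944 K/W
Q = ΔT/R_total = 34/0.00944

Q ≈ 3600 W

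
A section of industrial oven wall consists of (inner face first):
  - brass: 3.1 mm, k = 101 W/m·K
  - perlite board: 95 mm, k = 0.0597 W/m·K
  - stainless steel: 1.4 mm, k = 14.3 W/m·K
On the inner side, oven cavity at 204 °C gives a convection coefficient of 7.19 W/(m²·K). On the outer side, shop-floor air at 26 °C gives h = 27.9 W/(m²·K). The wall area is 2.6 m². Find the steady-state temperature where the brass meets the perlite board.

Model the wall as resistances in series:
R_inner film = 1/(h_i·A) = 1/(7.19×2.6) = 0.05349 K/W
R_brass = L/(kA) = 0.0031/(101×2.6) = 1.181×10^-5 K/W
R_perlite board = L/(kA) = 0.095/(0.0597×2.6) = 0.612 K/W
R_stainless steel = L/(kA) = 0.0014/(14.3×2.6) = 3.765×10^-5 K/W
R_outer film = 1/(h_o·A) = 1/(27.9×2.6) = 0.01379 K/W
R_total = 0.6794 K/W;  Q = ΔT/R_total = 178/0.6794 = 262 W
T_interface = T_inner − Q·ΣR(inner→interface) = 204 − 262×0.0535

T ≈ 190 °C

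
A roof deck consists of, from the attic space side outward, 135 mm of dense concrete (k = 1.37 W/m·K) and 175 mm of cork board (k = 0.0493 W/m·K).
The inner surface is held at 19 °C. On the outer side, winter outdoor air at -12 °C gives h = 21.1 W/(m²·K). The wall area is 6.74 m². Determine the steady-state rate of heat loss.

Series thermal resistances:
R_dense concrete = L/(kA) = 0.135/(1.37×6.74) = 0.01462 K/W
R_cork board = L/(kA) = 0.175/(0.0493×6.74) = 0.5267 K/W
R_outer film = 1/(h_o·A) = 1/(21.1×6.74) = 0.007032 K/W
R_total = 0.5483 K/W
Q = ΔT / R_total = 31 / 0.5483

Q ≈ 56.5 W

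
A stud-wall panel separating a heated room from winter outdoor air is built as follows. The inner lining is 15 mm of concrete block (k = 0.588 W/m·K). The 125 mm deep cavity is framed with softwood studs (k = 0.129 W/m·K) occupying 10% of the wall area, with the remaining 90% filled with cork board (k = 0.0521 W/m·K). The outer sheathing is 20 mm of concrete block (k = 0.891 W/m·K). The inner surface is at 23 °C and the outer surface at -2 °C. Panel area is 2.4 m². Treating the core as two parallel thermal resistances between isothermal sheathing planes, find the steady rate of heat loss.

Sheathing layers in series; stud and cavity paths in parallel between them.
R_inner = 0.015/(0.588×2.4) = 0.01063 K/W
R_stud  = 0.125/(0.129×0.1×2.4) = 4.037 K/W
R_cav   = 0.125/(0.0521×0.9×2.4) = 1.111 K/W
1/R_core = 1/R_stud + 1/R_cav → R_core = 0.8711 K/W
R_outer = 0.02/(0.891×2.4) = 0.009353 K/W
R_total = 0.8911 K/W
Q = ΔT/R_total = 25/0.8911

Q ≈ 28.1 W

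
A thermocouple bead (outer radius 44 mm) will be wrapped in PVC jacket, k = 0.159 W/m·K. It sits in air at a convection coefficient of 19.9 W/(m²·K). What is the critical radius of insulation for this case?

For a sphere r_cr = 2k/h = 2×0.159/19.9
r_cr = 16 mm; since the bare radius (44 mm) is above r_cr, any added insulation will reduce heat loss.

r_cr ≈ 16 mm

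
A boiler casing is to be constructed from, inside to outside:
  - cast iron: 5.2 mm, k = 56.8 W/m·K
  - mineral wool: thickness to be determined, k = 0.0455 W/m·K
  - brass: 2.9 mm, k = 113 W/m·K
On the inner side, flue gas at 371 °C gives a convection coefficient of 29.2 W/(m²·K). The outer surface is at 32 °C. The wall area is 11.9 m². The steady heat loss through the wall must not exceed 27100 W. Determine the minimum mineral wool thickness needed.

L ≈ 5.21 mm

Series thermal resistances:
R_inner film = 1/(h_i·A) = 1/(29.2×11.9) = 0.002878 K/W
R_cast iron = L/(kA) = 0.0052/(56.8×11.9) = 7.693×10^-6 K/W
R_brass = L/(kA) = 0.0029/(113×11.9) = 2.157×10^-6 K/W
Sum of the known resistances R_other = 0.002888 K/W
Required total resistance R_tot = ΔT/Q_allow = 339/27100 = 0.01251 K/W
R_mineral wool = R_tot − R_other = 0.009622 K/W
L = R·k·A = 0.009622×0.0455×11.9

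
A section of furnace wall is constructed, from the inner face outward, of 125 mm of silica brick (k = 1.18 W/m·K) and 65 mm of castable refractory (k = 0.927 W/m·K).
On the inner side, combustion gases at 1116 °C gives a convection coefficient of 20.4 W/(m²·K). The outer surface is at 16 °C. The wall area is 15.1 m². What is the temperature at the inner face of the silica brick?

Model the wall as resistances in series:
R_inner film = 1/(h_i·A) = 1/(20.4×15.1) = 0.003246 K/W
R_silica brick = L/(kA) = 0.125/(1.18×15.1) = 0.007015 K/W
R_castable refractory = L/(kA) = 0.065/(0.927×15.1) = 0.004644 K/W
R_total = 0.01491 K/W;  Q = ΔT/R_total = 1100/0.01491 = 73800 W
T_interface = T_inner − Q·ΣR(inner→interface) = 1116 − 73800×0.003246

T ≈ 876 °C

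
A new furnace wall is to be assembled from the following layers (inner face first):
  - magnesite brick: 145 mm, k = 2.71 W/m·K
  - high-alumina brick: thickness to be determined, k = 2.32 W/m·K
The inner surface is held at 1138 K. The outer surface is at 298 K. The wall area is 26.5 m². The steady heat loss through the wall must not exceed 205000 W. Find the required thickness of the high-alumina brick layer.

Series thermal resistances:
R_magnesite brick = L/(kA) = 0.145/(2.71×26.5) = 0.002019 K/W
Sum of the known resistances R_other = 0.002019 K/W
Required total resistance R_tot = ΔT/Q_allow = 840/205000 = 0.004098 K/W
R_high-alumina brick = R_tot − R_other = 0.002078 K/W
L = R·k·A = 0.002078×2.32×26.5

L ≈ 128 mm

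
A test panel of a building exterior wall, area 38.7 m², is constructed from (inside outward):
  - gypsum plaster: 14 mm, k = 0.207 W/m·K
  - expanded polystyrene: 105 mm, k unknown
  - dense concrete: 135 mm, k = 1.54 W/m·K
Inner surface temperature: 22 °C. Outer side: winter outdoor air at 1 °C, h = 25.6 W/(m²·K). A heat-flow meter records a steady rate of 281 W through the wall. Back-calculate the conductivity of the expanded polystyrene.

Thermal resistances in series:
R_gypsum plaster = L/(kA) = 0.014/(0.207×38.7) = 0.001748 K/W
R_dense concrete = L/(kA) = 0.135/(1.54×38.7) = 0.002265 K/W
R_outer film = 1/(h_o·A) = 1/(25.6×38.7) = 0.001009 K/W
Sum of known resistances R_other = 0.005022 K/W
Total R = ΔT/Q = 21/281 = 0.07473 K/W
R_expanded polystyrene = R_total − R_other = 0.06971 K/W
k = L/(R·A) = 0.105/(0.06971×38.7)

k ≈ 0.0389 W/(m·K)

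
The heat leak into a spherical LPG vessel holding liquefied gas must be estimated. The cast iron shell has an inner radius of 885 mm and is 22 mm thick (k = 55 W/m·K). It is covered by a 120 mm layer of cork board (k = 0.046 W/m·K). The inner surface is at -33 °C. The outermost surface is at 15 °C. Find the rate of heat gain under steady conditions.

Each spherical layer contributes R = (1/r_i − 1/r_o)/(4πk):
R_cast iron shell = (1/0.885 − 1/0.907)/(4π×55) = 3.966×10^-5 K/W
R_cork board = (1/0.907 − 1/1.027)/(4π×0.046) = 0.2229 K/W
R_total = 0.2229 K/W
Q = ΔT/R_total = 48/0.2229

Q ≈ 215 W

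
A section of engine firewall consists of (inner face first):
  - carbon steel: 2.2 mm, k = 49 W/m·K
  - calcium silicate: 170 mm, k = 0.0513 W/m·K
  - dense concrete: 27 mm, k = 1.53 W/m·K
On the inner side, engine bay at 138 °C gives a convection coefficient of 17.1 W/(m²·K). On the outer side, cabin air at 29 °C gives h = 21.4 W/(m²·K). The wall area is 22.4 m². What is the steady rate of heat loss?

Q ≈ 710 W

Series thermal resistances:
R_inner film = 1/(h_i·A) = 1/(17.1×22.4) = 0.002611 K/W
R_carbon steel = L/(kA) = 0.0022/(49×22.4) = 2.004×10^-6 K/W
R_calcium silicate = L/(kA) = 0.17/(0.0513×22.4) = 0.1479 K/W
R_dense concrete = L/(kA) = 0.027/(1.53×22.4) = 7.878×10^-4 K/W
R_outer film = 1/(h_o·A) = 1/(21.4×22.4) = 0.002086 K/W
R_total = 0.1534 K/W
Q = ΔT / R_total = 109 / 0.1534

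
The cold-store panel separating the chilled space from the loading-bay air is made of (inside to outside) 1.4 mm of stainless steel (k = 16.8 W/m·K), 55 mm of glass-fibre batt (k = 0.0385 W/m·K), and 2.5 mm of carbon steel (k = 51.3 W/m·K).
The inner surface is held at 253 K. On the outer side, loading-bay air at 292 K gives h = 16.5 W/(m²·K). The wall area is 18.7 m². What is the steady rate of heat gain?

Treating each layer as a thermal resistance in series:
R_stainless steel = L/(kA) = 0.0014/(16.8×18.7) = 4.456×10^-6 K/W
R_glass-fibre batt = L/(kA) = 0.055/(0.0385×18.7) = 0.07639 K/W
R_carbon steel = L/(kA) = 0.0025/(51.3×18.7) = 2.606×10^-6 K/W
R_outer film = 1/(h_o·A) = 1/(16.5×18.7) = 0.003241 K/W
R_total = 0.07964 K/W
Q = ΔT / R_total = 39 / 0.07964

Q ≈ 490 W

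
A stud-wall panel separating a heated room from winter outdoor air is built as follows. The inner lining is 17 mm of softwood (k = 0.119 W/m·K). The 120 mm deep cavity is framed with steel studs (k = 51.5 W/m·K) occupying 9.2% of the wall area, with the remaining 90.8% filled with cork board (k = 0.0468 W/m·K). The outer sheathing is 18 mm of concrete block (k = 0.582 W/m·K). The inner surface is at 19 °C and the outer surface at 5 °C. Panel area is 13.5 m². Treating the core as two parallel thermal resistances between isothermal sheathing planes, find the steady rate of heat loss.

Sheathing layers in series; stud and cavity paths in parallel between them.
R_inner = 0.017/(0.119×13.5) = 0.01058 K/W
R_stud  = 0.12/(51.5×0.092×13.5) = 0.001876 K/W
R_cav   = 0.12/(0.0468×0.908×13.5) = 0.2092 K/W
1/R_core = 1/R_stud + 1/R_cav → R_core = 0.001859 K/W
R_outer = 0.018/(0.582×13.5) = 0.002291 K/W
R_total = 0.01473 K/W
Q = ΔT/R_total = 14/0.01473

Q ≈ 950 W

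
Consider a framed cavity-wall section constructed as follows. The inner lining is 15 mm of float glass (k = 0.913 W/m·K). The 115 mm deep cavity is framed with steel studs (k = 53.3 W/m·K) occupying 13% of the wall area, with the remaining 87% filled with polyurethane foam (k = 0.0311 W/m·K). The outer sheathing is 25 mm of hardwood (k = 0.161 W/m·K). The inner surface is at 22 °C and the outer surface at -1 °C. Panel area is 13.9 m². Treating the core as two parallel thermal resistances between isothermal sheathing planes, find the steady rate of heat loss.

Sheathing layers in series; stud and cavity paths in parallel between them.
R_inner = 0.015/(0.913×13.9) = 0.001182 K/W
R_stud  = 0.115/(53.3×0.13×13.9) = 0.001194 K/W
R_cav   = 0.115/(0.0311×0.87×13.9) = 0.3058 K/W
1/R_core = 1/R_stud + 1/R_cav → R_core = 0.001189 K/W
R_outer = 0.025/(0.161×13.9) = 0.01117 K/W
R_total = 0.01354 K/W
Q = ΔT/R_total = 23/0.01354

Q ≈ 1700 W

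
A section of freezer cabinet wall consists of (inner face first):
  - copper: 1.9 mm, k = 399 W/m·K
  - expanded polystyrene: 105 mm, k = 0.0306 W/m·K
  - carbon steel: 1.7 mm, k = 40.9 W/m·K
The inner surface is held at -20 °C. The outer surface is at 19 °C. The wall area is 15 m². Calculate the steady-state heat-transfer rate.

Q ≈ 170 W

Using the resistance-network approach (series):
R_copper = L/(kA) = 0.0019/(399×15) = 3.175×10^-7 K/W
R_expanded polystyrene = L/(kA) = 0.105/(0.0306×15) = 0.2288 K/W
R_carbon steel = L/(kA) = 0.0017/(40.9×15) = 2.771×10^-6 K/W
R_total = 0.2288 K/W
Q = ΔT / R_total = 39 / 0.2288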